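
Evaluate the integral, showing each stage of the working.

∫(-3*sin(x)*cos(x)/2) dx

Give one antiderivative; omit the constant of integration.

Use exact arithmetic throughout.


Step 1. Substitute u = sin(x), turning ∫(-3*sin(x)*cos(x)/2) dx into ∫(-3*u/2) du: now ∫(-3*u/2) du.
Step 2. Evaluate the standard form: now -3*u**2/4.
Step 3. Substitute back u = sin(x): now -3*sin(x)**2/4.
Answer: -3*sin(x)**2/4.


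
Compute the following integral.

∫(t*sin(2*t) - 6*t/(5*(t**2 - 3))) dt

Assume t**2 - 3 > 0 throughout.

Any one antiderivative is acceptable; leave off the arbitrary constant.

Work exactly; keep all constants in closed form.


Answer: -t*cos(2*t)/2 - 3*log(t**2 - 3)/5 + sin(2*t)/4.


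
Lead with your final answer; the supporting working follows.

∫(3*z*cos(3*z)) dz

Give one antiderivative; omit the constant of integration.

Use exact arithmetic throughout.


The answer is z*sin(3*z) + cos(3*z)/3.
Step 1. Integrate ∫(3*z*cos(3*z)) dz by parts with u = z, dv = (3*cos(3*z)) dz, so v = sin(3*z): now z*sin(3*z) + ∫(-sin(3*z)) dz.
Step 2. Evaluate the standard form: now z*sin(3*z) + cos(3*z)/3.
Answer: z*sin(3*z) + cos(3*z)/3.


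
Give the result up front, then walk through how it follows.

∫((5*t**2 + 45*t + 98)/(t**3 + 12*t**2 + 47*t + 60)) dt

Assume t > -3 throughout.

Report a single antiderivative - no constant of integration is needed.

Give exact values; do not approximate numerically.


The answer is 4*log(t + 3) + 2*log(t + 4) - log(t + 5).
Step 1. Decompose ∫((5*t**2 + 45*t + 98)/(t**3 + 12*t**2 + 47*t + 60)) dt by partial fractions, (5*t**2 + 45*t + 98)/(t**3 + 12*t**2 + 47*t + 60) = -1/(t + 5) + 2/(t + 4) + 4/(t + 3): now ∫(4/(t + 3)) dt + ∫(2/(t + 4)) dt + ∫(-1/(t + 5)) dt.
Step 2. Evaluate the standard form [assuming t > -4]: now 2*log(t + 4) + ∫(4/(t + 3)) dt + ∫(-1/(t + 5)) dt.
Step 3. Evaluate the standard form [assuming t > -3]: now 4*log(t + 3) + 2*log(t + 4) + ∫(-1/(t + 5)) dt.
Step 4. Evaluate the standard form [assuming t > -5]: now 4*log(t + 3) + 2*log(t + 4) - log(t + 5).
Answer: 4*log(t + 3) + 2*log(t + 4) - log(t + 5).


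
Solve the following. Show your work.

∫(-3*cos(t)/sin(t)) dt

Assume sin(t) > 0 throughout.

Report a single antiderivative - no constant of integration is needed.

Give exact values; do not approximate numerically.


Step 1. Substitute u = sin(t), turning ∫(-3*cos(t)/sin(t)) dt into ∫(-3/u) du: now ∫(-3/u) du.
Step 2. Evaluate the standard form [assuming u > 0]: now -3*log(u).
Step 3. Substitute back u = sin(t): now -3*log(sin(t)).
Answer: -3*log(sin(t)).


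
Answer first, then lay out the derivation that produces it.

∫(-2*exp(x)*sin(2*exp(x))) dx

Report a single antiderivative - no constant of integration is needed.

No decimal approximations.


The answer is cos(2*exp(x)).
Step 1. Substitute u = exp(x), turning ∫(-2*exp(x)*sin(2*exp(x))) dx into ∫(-2*sin(2*u)) du: now ∫(-2*sin(2*u)) du.
Step 2. Evaluate the standard form: now cos(2*u).
Step 3. Substitute back u = exp(x): now cos(2*exp(x)).
Answer: cos(2*exp(x)).


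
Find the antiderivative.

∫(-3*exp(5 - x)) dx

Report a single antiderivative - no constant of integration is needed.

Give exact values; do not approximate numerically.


Answer: 3*exp(5 - x).


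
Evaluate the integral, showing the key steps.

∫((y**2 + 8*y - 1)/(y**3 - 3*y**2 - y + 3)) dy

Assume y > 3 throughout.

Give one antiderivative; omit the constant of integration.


Step 1. Decompose ∫((y**2 + 8*y - 1)/(y**3 - 3*y**2 - y + 3)) dy by partial fractions, (y**2 + 8*y - 1)/(y**3 - 3*y**2 - y + 3) = -1/(y + 1) - 2/(y - 1) + 4/(y - 3): now ∫(4/(y - 3)) dy + ∫(-2/(y - 1)) dy + ∫(-1/(y + 1)) dy.
Step 2. Evaluate the standard form [assuming y > -1]: now -log(y + 1) + ∫(4/(y - 3)) dy + ∫(-2/(y - 1)) dy.
Step 3. Evaluate the standard form [assuming y > 3]: now 4*log(y - 3) - log(y + 1) + ∫(-2/(y - 1)) dy.
Step 4. Evaluate the standard form [assuming y > 1]: now 4*log(y - 3) - 2*log(y - 1) - log(y + 1).
Answer: 4*log(y - 3) - 2*log(y - 1) - log(y + 1).


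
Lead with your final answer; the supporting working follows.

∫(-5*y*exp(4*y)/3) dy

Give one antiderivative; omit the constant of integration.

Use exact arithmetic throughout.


The answer is -5*y*exp(4*y)/12 + 5*exp(4*y)/48.
Step 1. Integrate ∫(-5*y*exp(4*y)/3) dy by parts with u = y, dv = (-5*exp(4*y)/3) dy, so v = -5*exp(4*y)/12: now -5*y*exp(4*y)/12 + ∫(5*exp(4*y)/12) dy.
Step 2. Evaluate the standard form: now -5*y*exp(4*y)/12 + 5*exp(4*y)/48.
Answer: -5*y*exp(4*y)/12 + 5*exp(4*y)/48.


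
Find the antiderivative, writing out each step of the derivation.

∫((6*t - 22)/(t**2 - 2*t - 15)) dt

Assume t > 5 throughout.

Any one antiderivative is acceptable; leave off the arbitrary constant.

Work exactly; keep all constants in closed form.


Step 1. Decompose ∫((6*t - 22)/(t**2 - 2*t - 15)) dt by partial fractions, (6*t - 22)/(t**2 - 2*t - 15) = 5/(t + 3) + 1/(t - 5): now ∫(1/(t - 5)) dt + ∫(5/(t + 3)) dt.
Step 2. Evaluate the standard form [assuming t > 5]: now log(t - 5) + ∫(5/(t + 3)) dt.
Step 3. Evaluate the standard form [assuming t > -3]: now log(t - 5) + 5*log(t + 3).
Answer: log(t - 5) + 5*log(t + 3).


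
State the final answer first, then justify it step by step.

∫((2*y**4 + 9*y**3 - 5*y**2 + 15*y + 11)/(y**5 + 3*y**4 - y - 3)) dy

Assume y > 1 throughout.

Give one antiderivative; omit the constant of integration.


The answer is 2*log(y - 1) + 2*log(y + 1) - 2*log(y + 3) - 3*atan(y).
Step 1. Decompose ∫((2*y**4 + 9*y**3 - 5*y**2 + 15*y + 11)/(y**5 + 3*y**4 - y - 3)) dy by partial fractions, (2*y**4 + 9*y**3 - 5*y**2 + 15*y + 11)/(y**5 + 3*y**4 - y - 3) = -3/(y**2 + 1) - 2/(y + 3) + 2/(y + 1) + 2/(y - 1): now ∫(2/(y - 1)) dy + ∫(2/(y + 1)) dy + ∫(-2/(y + 3)) dy + ∫(-3/(y**2 + 1)) dy.
Step 2. Evaluate the standard form [assuming y > 1]: now 2*log(y - 1) + ∫(2/(y + 1)) dy + ∫(-2/(y + 3)) dy + ∫(-3/(y**2 + 1)) dy.
Step 3. Evaluate the standard form [assuming y > -1]: now 2*log(y - 1) + 2*log(y + 1) + ∫(-2/(y + 3)) dy + ∫(-3/(y**2 + 1)) dy.
Step 4. Evaluate the standard form [assuming y > -3]: now 2*log(y - 1) + 2*log(y + 1) - 2*log(y + 3) + ∫(-3/(y**2 + 1)) dy.
Step 5. Evaluate the standard form: now 2*log(y - 1) + 2*log(y + 1) - 2*log(y + 3) - 3*atan(y).
Answer: 2*log(y - 1) + 2*log(y + 1) - 2*log(y + 3) - 3*atan(y).


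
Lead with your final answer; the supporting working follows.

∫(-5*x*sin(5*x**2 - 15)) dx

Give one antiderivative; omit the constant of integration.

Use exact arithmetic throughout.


The answer is cos(5*x**2 - 15)/2.
Step 1. Substitute u = x**2 - 3, turning ∫(-5*x*sin(5*x**2 - 15)) dx into ∫(-5*sin(5*u)/2) du: now ∫(-5*sin(5*u)/2) du.
Step 2. Evaluate the standard form: now cos(5*u)/2.
Step 3. Substitute back u = x**2 - 3: now cos(5*x**2 - 15)/2.
Answer: cos(5*x**2 - 15)/2.


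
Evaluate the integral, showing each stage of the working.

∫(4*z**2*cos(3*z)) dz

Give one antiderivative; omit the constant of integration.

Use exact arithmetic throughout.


Step 1. Integrate ∫(4*z**2*cos(3*z)) dz by parts with u = z**2, dv = (4*cos(3*z)) dz, so v = 4*sin(3*z)/3: now 4*z**2*sin(3*z)/3 + ∫(-8*z*sin(3*z)/3) dz.
Step 2. Integrate ∫(-8*z*sin(3*z)/3) dz by parts with u = z, dv = (-8*sin(3*z)/3) dz, so v = 8*cos(3*z)/9: now 4*z**2*sin(3*z)/3 + 8*z*cos(3*z)/9 + ∫(-8*cos(3*z)/9) dz.
Step 3. Evaluate the standard form: now 4*z**2*sin(3*z)/3 + 8*z*cos(3*z)/9 - 8*sin(3*z)/27.
Answer: 4*z**2*sin(3*z)/3 + 8*z*cos(3*z)/9 - 8*sin(3*z)/27.


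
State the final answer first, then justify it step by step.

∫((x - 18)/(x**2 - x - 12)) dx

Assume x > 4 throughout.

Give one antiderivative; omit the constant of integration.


The answer is -2*log(x - 4) + 3*log(x + 3).
Step 1. Decompose ∫((x - 18)/(x**2 - x - 12)) dx by partial fractions, (x - 18)/(x**2 - x - 12) = 3/(x + 3) - 2/(x - 4): now ∫(-2/(x - 4)) dx + ∫(3/(x + 3)) dx.
Step 2. Evaluate the standard form [assuming x > 4]: now -2*log(x - 4) + ∫(3/(x + 3)) dx.
Step 3. Evaluate the standard form [assuming x > -3]: now -2*log(x - 4) + 3*log(x + 3).
Answer: -2*log(x - 4) + 3*log(x + 3).


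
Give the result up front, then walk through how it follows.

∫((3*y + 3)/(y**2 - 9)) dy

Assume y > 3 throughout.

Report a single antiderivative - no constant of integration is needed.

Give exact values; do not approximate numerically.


The answer is 2*log(y - 3) + log(y + 3).
Step 1. Decompose ∫((3*y + 3)/(y**2 - 9)) dy by partial fractions, (3*y + 3)/(y**2 - 9) = 1/(y + 3) + 2/(y - 3): now ∫(2/(y - 3)) dy + ∫(1/(y + 3)) dy.
Step 2. Evaluate the standard form [assuming y > -3]: now log(y + 3) + ∫(2/(y - 3)) dy.
Step 3. Evaluate the standard form [assuming y > 3]: now 2*log(y - 3) + log(y + 3).
Answer: 2*log(y - 3) + log(y + 3).


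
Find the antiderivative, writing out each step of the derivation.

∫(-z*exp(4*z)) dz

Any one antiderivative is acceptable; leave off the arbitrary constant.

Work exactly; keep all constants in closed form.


Step 1. Integrate ∫(-z*exp(4*z)) dz by parts with u = z, dv = (-exp(4*z)) dz, so v = -exp(4*z)/4: now -z*exp(4*z)/4 + ∫(exp(4*z)/4) dz.
Step 2. Evaluate the standard form: now -z*exp(4*z)/4 + exp(4*z)/16.
Answer: -z*exp(4*z)/4 + exp(4*z)/16.


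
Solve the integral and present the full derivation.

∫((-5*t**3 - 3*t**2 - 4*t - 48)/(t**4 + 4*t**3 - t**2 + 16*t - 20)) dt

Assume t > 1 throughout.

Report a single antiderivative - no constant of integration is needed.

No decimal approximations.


Step 1. Decompose ∫((-5*t**3 - 3*t**2 - 4*t - 48)/(t**4 + 4*t**3 - t**2 + 16*t - 20)) dt by partial fractions, (-5*t**3 - 3*t**2 - 4*t - 48)/(t**4 + 4*t**3 - t**2 + 16*t - 20) = 4/(t**2 + 4) - 3/(t + 5) - 2/(t - 1): now ∫(-2/(t - 1)) dt + ∫(-3/(t + 5)) dt + ∫(4/(t**2 + 4)) dt.
Step 2. Evaluate the standard form [assuming t > -5]: now -3*log(t + 5) + ∫(-2/(t - 1)) dt + ∫(4/(t**2 + 4)) dt.
Step 3. Evaluate the standard form [assuming t > 1]: now -2*log(t - 1) - 3*log(t + 5) + ∫(4/(t**2 + 4)) dt.
Step 4. Evaluate the standard form: now -2*log(t - 1) - 3*log(t + 5) + 2*atan(t/2).
Answer: -2*log(t - 1) - 3*log(t + 5) + 2*atan(t/2).


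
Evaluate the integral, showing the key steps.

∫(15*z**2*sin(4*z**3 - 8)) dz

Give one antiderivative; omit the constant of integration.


Step 1. Substitute u = z**3 - 2, turning ∫(15*z**2*sin(4*z**3 - 8)) dz into ∫(5*sin(4*u)) du: now ∫(5*sin(4*u)) du.
Step 2. Evaluate the standard form: now -5*cos(4*u)/4.
Step 3. Substitute back u = z**3 - 2: now -5*cos(4*z**3 - 8)/4.
Answer: -5*cos(4*z**3 - 8)/4.


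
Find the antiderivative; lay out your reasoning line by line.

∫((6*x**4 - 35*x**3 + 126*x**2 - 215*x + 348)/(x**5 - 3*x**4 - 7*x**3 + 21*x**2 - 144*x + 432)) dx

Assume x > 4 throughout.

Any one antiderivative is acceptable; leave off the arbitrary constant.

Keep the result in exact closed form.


Step 1. Decompose ∫((6*x**4 - 35*x**3 + 126*x**2 - 215*x + 348)/(x**5 - 3*x**4 - 7*x**3 + 21*x**2 - 144*x + 432)) dx by partial fractions, (6*x**4 - 35*x**3 + 126*x**2 - 215*x + 348)/(x**5 - 3*x**4 - 7*x**3 + 21*x**2 - 144*x + 432) = -4/(x**2 + 9) + 5/(x + 4) - 3/(x - 3) + 4/(x - 4): now ∫(4/(x - 4)) dx + ∫(-3/(x - 3)) dx + ∫(5/(x + 4)) dx + ∫(-4/(x**2 + 9)) dx.
Step 2. Evaluate the standard form [assuming x > -4]: now 5*log(x + 4) + ∫(4/(x - 4)) dx + ∫(-3/(x - 3)) dx + ∫(-4/(x**2 + 9)) dx.
Step 3. Evaluate the standard form [assuming x > 4]: now 4*log(x - 4) + 5*log(x + 4) + ∫(-3/(x - 3)) dx + ∫(-4/(x**2 + 9)) dx.
Step 4. Evaluate the standard form [assuming x > 3]: now 4*log(x - 4) - 3*log(x - 3) + 5*log(x + 4) + ∫(-4/(x**2 + 9)) dx.
Step 5. Evaluate the standard form: now 4*log(x - 4) - 3*log(x - 3) + 5*log(x + 4) - 4*atan(x/3)/3.
Answer: 4*log(x - 4) - 3*log(x - 3) + 5*log(x + 4) - 4*atan(x/3)/3.


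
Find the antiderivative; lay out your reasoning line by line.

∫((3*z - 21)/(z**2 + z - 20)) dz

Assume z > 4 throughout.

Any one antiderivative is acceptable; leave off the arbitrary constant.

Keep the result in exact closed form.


Step 1. Decompose ∫((3*z - 21)/(z**2 + z - 20)) dz by partial fractions, (3*z - 21)/(z**2 + z - 20) = 4/(z + 5) - 1/(z - 4): now ∫(-1/(z - 4)) dz + ∫(4/(z + 5)) dz.
Step 2. Evaluate the standard form [assuming z > -5]: now 4*log(z + 5) + ∫(-1/(z - 4)) dz.
Step 3. Evaluate the standard form [assuming z > 4]: now -log(z - 4) + 4*log(z + 5).
Answer: -log(z - 4) + 4*log(z + 5).


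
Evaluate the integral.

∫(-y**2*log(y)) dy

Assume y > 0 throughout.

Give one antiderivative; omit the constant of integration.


Answer: -y**3*log(y)/3 + y**3/9.


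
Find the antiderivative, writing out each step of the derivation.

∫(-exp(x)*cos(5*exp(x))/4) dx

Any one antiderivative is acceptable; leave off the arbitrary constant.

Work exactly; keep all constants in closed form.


Step 1. Substitute u = exp(x), turning ∫(-exp(x)*cos(5*exp(x))/4) dx into ∫(-cos(5*u)/4) du: now ∫(-cos(5*u)/4) du.
Step 2. Evaluate the standard form: now -sin(5*u)/20.
Step 3. Substitute back u = exp(x): now -sin(5*exp(x))/20.
Answer: -sin(5*exp(x))/20.


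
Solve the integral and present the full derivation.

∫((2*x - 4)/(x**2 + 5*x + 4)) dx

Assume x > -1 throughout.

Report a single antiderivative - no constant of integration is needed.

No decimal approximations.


Step 1. Decompose ∫((2*x - 4)/(x**2 + 5*x + 4)) dx by partial fractions, (2*x - 4)/(x**2 + 5*x + 4) = 4/(x + 4) - 2/(x + 1): now ∫(-2/(x + 1)) dx + ∫(4/(x + 4)) dx.
Step 2. Evaluate the standard form [assuming x > -1]: now -2*log(x + 1) + ∫(4/(x + 4)) dx.
Step 3. Evaluate the standard form [assuming x > -4]: now -2*log(x + 1) + 4*log(x + 4).
Answer: -2*log(x + 1) + 4*log(x + 4).


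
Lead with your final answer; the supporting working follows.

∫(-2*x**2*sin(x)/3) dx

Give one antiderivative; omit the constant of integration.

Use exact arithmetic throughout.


The answer is 2*x**2*cos(x)/3 - 4*x*sin(x)/3 - 4*cos(x)/3.
Step 1. Integrate ∫(-2*x**2*sin(x)/3) dx by parts with u = x**2, dv = (-2*sin(x)/3) dx, so v = 2*cos(x)/3: now 2*x**2*cos(x)/3 + ∫(-4*x*cos(x)/3) dx.
Step 2. Integrate ∫(-4*x*cos(x)/3) dx by parts with u = x, dv = (-4*cos(x)/3) dx, so v = -4*sin(x)/3: now 2*x**2*cos(x)/3 - 4*x*sin(x)/3 + ∫(4*sin(x)/3) dx.
Step 3. Evaluate the standard form: now 2*x**2*cos(x)/3 - 4*x*sin(x)/3 - 4*cos(x)/3.
Answer: 2*x**2*cos(x)/3 - 4*x*sin(x)/3 - 4*cos(x)/3.


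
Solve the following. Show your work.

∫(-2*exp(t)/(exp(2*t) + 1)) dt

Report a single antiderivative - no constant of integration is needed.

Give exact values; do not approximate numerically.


Step 1. Substitute u = exp(t), turning ∫(-2*exp(t)/(exp(2*t) + 1)) dt into ∫(-2/(u**2 + 1)) du: now ∫(-2/(u**2 + 1)) du.
Step 2. Evaluate the standard form: now -2*atan(u).
Step 3. Substitute back u = exp(t): now -2*atan(exp(t)).
Answer: -2*atan(exp(t)).


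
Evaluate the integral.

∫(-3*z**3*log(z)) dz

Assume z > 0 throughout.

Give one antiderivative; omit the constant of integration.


Answer: -3*z**4*log(z)/4 + 3*z**4/16.


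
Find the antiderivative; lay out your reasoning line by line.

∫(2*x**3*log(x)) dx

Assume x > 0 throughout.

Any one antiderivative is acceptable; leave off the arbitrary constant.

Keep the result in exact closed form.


Step 1. Integrate ∫(2*x**3*log(x)) dx by parts with u = log(x), dv = (2*x**3) dx, so v = x**4/2 [assuming x > 0]: now x**4*log(x)/2 + ∫(-x**3/2) dx.
Step 2. Evaluate the standard form: now x**4*log(x)/2 - x**4/8.
Answer: x**4*log(x)/2 - x**4/8.


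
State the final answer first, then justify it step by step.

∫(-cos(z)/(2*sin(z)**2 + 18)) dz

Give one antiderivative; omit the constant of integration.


The answer is -atan(sin(z)/3)/6.
Step 1. Substitute u = sin(z), turning ∫(-cos(z)/(2*sin(z)**2 + 18)) dz into ∫(-1/(2*(u**2 + 9))) du: now ∫(-1/(2*(u**2 + 9))) du.
Step 2. Evaluate the standard form: now -atan(u/3)/6.
Step 3. Substitute back u = sin(z): now -atan(sin(z)/3)/6.
Answer: -atan(sin(z)/3)/6.


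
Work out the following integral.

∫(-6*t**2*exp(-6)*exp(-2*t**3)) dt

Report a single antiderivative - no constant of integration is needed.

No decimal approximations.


Answer: exp(-2*t**3 - 6).


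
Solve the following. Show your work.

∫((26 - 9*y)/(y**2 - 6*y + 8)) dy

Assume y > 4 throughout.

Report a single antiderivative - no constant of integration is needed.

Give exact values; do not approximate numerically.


Step 1. Decompose ∫((26 - 9*y)/(y**2 - 6*y + 8)) dy by partial fractions, (26 - 9*y)/(y**2 - 6*y + 8) = -4/(y - 2) - 5/(y - 4): now ∫(-5/(y - 4)) dy + ∫(-4/(y - 2)) dy.
Step 2. Evaluate the standard form [assuming y > 2]: now -4*log(y - 2) + ∫(-5/(y - 4)) dy.
Step 3. Evaluate the standard form [assuming y > 4]: now -5*log(y - 4) - 4*log(y - 2).
Answer: -5*log(y - 4) - 4*log(y - 2).


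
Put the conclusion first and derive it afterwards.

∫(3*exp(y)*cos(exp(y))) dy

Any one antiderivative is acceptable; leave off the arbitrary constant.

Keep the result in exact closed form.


The answer is 3*sin(exp(y)).
Step 1. Substitute u = exp(y), turning ∫(3*exp(y)*cos(exp(y))) dy into ∫(3*cos(u)) du: now ∫(3*cos(u)) du.
Step 2. Evaluate the standard form: now 3*sin(u).
Step 3. Substitute back u = exp(y): now 3*sin(exp(y)).
Answer: 3*sin(exp(y)).


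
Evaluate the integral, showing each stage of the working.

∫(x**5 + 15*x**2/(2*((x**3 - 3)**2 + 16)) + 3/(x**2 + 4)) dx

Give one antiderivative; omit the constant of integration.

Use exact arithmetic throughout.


Step 1. Rewrite: now ∫(x**5) dx + ∫(15*x**2/(2*((x**3 - 3)**2 + 16))) dx + ∫(3/(x**2 + 4)) dx.
Step 2. Substitute u = x**3 - 3, turning ∫(15*x**2/(2*((x**3 - 3)**2 + 16))) dx into ∫(5/(2*(u**2 + 16))) du: now ∫(x**5) dx + ∫(5/(2*(u**2 + 16))) du + ∫(3/(x**2 + 4)) dx.
Step 3. Evaluate the standard form: now 5*atan(u/4)/8 + ∫(x**5) dx + ∫(3/(x**2 + 4)) dx.
Step 4. Substitute back u = x**3 - 3: now 5*atan(x**3/4 - 3/4)/8 + ∫(x**5) dx + ∫(3/(x**2 + 4)) dx.
Step 5. Evaluate the standard form: now x**6/6 + 5*atan(x**3/4 - 3/4)/8 + ∫(3/(x**2 + 4)) dx.
Step 6. Evaluate the standard form: now x**6/6 + 3*atan(x/2)/2 + 5*atan(x**3/4 - 3/4)/8.
Answer: x**6/6 + 3*atan(x/2)/2 + 5*atan(x**3/4 - 3/4)/8.


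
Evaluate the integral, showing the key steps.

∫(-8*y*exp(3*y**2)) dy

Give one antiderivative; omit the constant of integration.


Step 1. Substitute u = y**2, turning ∫(-8*y*exp(3*y**2)) dy into ∫(-4*exp(3*u)) du: now ∫(-4*exp(3*u)) du.
Step 2. Evaluate the standard form: now -4*exp(3*u)/3.
Step 3. Substitute back u = y**2: now -4*exp(3*y**2)/3.
Answer: -4*exp(3*y**2)/3.


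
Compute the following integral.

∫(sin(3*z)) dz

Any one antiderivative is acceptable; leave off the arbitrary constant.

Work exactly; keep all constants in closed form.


Answer: -cos(3*z)/3.


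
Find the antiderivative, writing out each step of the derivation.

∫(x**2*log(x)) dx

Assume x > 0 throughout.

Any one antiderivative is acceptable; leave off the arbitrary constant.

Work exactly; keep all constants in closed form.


Step 1. Integrate ∫(x**2*log(x)) dx by parts with u = log(x), dv = (x**2) dx, so v = x**3/3 [assuming x > 0]: now x**3*log(x)/3 + ∫(-x**2/3) dx.
Step 2. Evaluate the standard form: now x**3*log(x)/3 - x**3/9.
Answer: x**3*log(x)/3 - x**3/9.


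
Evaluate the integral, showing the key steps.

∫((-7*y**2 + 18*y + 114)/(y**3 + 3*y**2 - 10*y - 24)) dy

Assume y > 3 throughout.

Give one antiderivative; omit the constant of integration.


Step 1. Decompose ∫((-7*y**2 + 18*y + 114)/(y**3 + 3*y**2 - 10*y - 24)) dy by partial fractions, (-7*y**2 + 18*y + 114)/(y**3 + 3*y**2 - 10*y - 24) = -5/(y + 4) - 5/(y + 2) + 3/(y - 3): now ∫(3/(y - 3)) dy + ∫(-5/(y + 2)) dy + ∫(-5/(y + 4)) dy.
Step 2. Evaluate the standard form [assuming y > -4]: now -5*log(y + 4) + ∫(3/(y - 3)) dy + ∫(-5/(y + 2)) dy.
Step 3. Evaluate the standard form [assuming y > -2]: now -5*log(y + 2) - 5*log(y + 4) + ∫(3/(y - 3)) dy.
Step 4. Evaluate the standard form [assuming y > 3]: now 3*log(y - 3) - 5*log(y + 2) - 5*log(y + 4).
Answer: 3*log(y - 3) - 5*log(y + 2) - 5*log(y + 4).


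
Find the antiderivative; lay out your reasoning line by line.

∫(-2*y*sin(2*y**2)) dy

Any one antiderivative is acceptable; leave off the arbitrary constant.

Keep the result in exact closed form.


Step 1. Substitute u = y**2, turning ∫(-2*y*sin(2*y**2)) dy into ∫(-sin(2*u)) du: now ∫(-sin(2*u)) du.
Step 2. Evaluate the standard form: now cos(2*u)/2.
Step 3. Substitute back u = y**2: now cos(2*y**2)/2.
Answer: cos(2*y**2)/2.


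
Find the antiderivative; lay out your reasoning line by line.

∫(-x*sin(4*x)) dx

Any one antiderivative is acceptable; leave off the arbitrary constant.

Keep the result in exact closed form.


Step 1. Integrate ∫(-x*sin(4*x)) dx by parts with u = x, dv = (-sin(4*x)) dx, so v = cos(4*x)/4: now x*cos(4*x)/4 + ∫(-cos(4*x)/4) dx.
Step 2. Evaluate the standard form: now x*cos(4*x)/4 - sin(4*x)/16.
Answer: x*cos(4*x)/4 - sin(4*x)/16.


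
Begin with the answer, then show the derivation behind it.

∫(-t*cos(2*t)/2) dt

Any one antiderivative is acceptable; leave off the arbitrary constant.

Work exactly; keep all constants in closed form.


The answer is -t*sin(2*t)/4 - cos(2*t)/8.
Step 1. Integrate ∫(-t*cos(2*t)/2) dt by parts with u = t, dv = (-cos(2*t)/2) dt, so v = -sin(2*t)/4: now -t*sin(2*t)/4 + ∫(sin(2*t)/4) dt.
Step 2. Evaluate the standard form: now -t*sin(2*t)/4 - cos(2*t)/8.
Answer: -t*sin(2*t)/4 - cos(2*t)/8.


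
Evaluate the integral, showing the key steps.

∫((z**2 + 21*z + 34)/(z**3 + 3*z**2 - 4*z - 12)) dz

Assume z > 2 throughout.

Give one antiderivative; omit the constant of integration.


Step 1. Decompose ∫((z**2 + 21*z + 34)/(z**3 + 3*z**2 - 4*z - 12)) dz by partial fractions, (z**2 + 21*z + 34)/(z**3 + 3*z**2 - 4*z - 12) = -4/(z + 3) + 1/(z + 2) + 4/(z - 2): now ∫(4/(z - 2)) dz + ∫(1/(z + 2)) dz + ∫(-4/(z + 3)) dz.
Step 2. Evaluate the standard form [assuming z > -3]: now -4*log(z + 3) + ∫(4/(z - 2)) dz + ∫(1/(z + 2)) dz.
Step 3. Evaluate the standard form [assuming z > -2]: now log(z + 2) - 4*log(z + 3) + ∫(4/(z - 2)) dz.
Step 4. Evaluate the standard form [assuming z > 2]: now 4*log(z - 2) + log(z + 2) - 4*log(z + 3).
Answer: 4*log(z - 2) + log(z + 2) - 4*log(z + 3).


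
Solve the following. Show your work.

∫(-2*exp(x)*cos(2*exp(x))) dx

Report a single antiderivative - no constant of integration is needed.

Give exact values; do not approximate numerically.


Step 1. Substitute u = exp(x), turning ∫(-2*exp(x)*cos(2*exp(x))) dx into ∫(-2*cos(2*u)) du: now ∫(-2*cos(2*u)) du.
Step 2. Evaluate the standard form: now -sin(2*u).
Step 3. Substitute back u = exp(x): now -sin(2*exp(x)).
Answer: -sin(2*exp(x)).


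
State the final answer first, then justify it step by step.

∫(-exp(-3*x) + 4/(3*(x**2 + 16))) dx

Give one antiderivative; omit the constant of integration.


The answer is atan(x/4)/3 + exp(-3*x)/3.
Step 1. Rewrite: now ∫(4/(3*(x**2 + 16))) dx + ∫(-exp(-3*x)) dx.
Step 2. Evaluate the standard form: now ∫(4/(3*(x**2 + 16))) dx + exp(-3*x)/3.
Step 3. Evaluate the standard form: now atan(x/4)/3 + exp(-3*x)/3.
Answer: atan(x/4)/3 + exp(-3*x)/3.


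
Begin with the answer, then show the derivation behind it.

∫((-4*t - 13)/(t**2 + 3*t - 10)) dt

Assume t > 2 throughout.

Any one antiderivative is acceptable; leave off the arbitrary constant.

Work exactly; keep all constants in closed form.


The answer is -3*log(t - 2) - log(t + 5).
Step 1. Decompose ∫((-4*t - 13)/(t**2 + 3*t - 10)) dt by partial fractions, (-4*t - 13)/(t**2 + 3*t - 10) = -1/(t + 5) - 3/(t - 2): now ∫(-3/(t - 2)) dt + ∫(-1/(t + 5)) dt.
Step 2. Evaluate the standard form [assuming t > 2]: now -3*log(t - 2) + ∫(-1/(t + 5)) dt.
Step 3. Evaluate the standard form [assuming t > -5]: now -3*log(t - 2) - log(t + 5).
Answer: -3*log(t - 2) - log(t + 5).


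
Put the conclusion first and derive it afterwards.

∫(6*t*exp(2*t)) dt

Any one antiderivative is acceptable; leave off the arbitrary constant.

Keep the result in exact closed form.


The answer is 3*t*exp(2*t) - 3*exp(2*t)/2.
Step 1. Integrate ∫(6*t*exp(2*t)) dt by parts with u = t, dv = (6*exp(2*t)) dt, so v = 3*exp(2*t): now 3*t*exp(2*t) + ∫(-3*exp(2*t)) dt.
Step 2. Evaluate the standard form: now 3*t*exp(2*t) - 3*exp(2*t)/2.
Answer: 3*t*exp(2*t) - 3*exp(2*t)/2.


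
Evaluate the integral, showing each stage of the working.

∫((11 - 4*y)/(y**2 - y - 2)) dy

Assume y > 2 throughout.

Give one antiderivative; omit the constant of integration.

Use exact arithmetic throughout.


Step 1. Decompose ∫((11 - 4*y)/(y**2 - y - 2)) dy by partial fractions, (11 - 4*y)/(y**2 - y - 2) = -5/(y + 1) + 1/(y - 2): now ∫(1/(y - 2)) dy + ∫(-5/(y + 1)) dy.
Step 2. Evaluate the standard form [assuming y > 2]: now log(y - 2) + ∫(-5/(y + 1)) dy.
Step 3. Evaluate the standard form [assuming y > -1]: now log(y - 2) - 5*log(y + 1).
Answer: log(y - 2) - 5*log(y + 1).


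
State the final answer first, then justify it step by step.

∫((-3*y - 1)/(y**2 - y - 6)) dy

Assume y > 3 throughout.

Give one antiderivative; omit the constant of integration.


The answer is -2*log(y - 3) - log(y + 2).
Step 1. Decompose ∫((-3*y - 1)/(y**2 - y - 6)) dy by partial fractions, (-3*y - 1)/(y**2 - y - 6) = -1/(y + 2) - 2/(y - 3): now ∫(-2/(y - 3)) dy + ∫(-1/(y + 2)) dy.
Step 2. Evaluate the standard form [assuming y > 3]: now -2*log(y - 3) + ∫(-1/(y + 2)) dy.
Step 3. Evaluate the standard form [assuming y > -2]: now -2*log(y - 3) - log(y + 2).
Answer: -2*log(y - 3) - log(y + 2).


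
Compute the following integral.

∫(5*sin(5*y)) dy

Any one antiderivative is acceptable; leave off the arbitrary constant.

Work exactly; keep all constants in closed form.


Answer: -cos(5*y).


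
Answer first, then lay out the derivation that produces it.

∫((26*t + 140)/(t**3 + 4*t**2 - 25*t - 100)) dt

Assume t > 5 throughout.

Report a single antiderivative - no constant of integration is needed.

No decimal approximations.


The answer is 3*log(t - 5) - 4*log(t + 4) + log(t + 5).
Step 1. Decompose ∫((26*t + 140)/(t**3 + 4*t**2 - 25*t - 100)) dt by partial fractions, (26*t + 140)/(t**3 + 4*t**2 - 25*t - 100) = 1/(t + 5) - 4/(t + 4) + 3/(t - 5): now ∫(3/(t - 5)) dt + ∫(-4/(t + 4)) dt + ∫(1/(t + 5)) dt.
Step 2. Evaluate the standard form [assuming t > 5]: now 3*log(t - 5) + ∫(-4/(t + 4)) dt + ∫(1/(t + 5)) dt.
Step 3. Evaluate the standard form [assuming t > -5]: now 3*log(t - 5) + log(t + 5) + ∫(-4/(t + 4)) dt.
Step 4. Evaluate the standard form [assuming t > -4]: now 3*log(t - 5) - 4*log(t + 4) + log(t + 5).
Answer: 3*log(t - 5) - 4*log(t + 4) + log(t + 5).


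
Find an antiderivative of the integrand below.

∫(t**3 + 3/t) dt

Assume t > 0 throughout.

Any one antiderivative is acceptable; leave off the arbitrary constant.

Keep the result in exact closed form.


Answer: t**4/4 + 3*log(t).


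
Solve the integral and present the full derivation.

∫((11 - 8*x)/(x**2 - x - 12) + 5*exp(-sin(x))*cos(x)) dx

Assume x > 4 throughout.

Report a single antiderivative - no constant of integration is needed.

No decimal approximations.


Step 1. Rewrite: now ∫((11 - 8*x)/(x**2 - x - 12)) dx + ∫(5*exp(-sin(x))*cos(x)) dx.
Step 2. Substitute u = sin(x), turning ∫(5*exp(-sin(x))*cos(x)) dx into ∫(5*exp(-u)) du: now ∫((11 - 8*x)/(x**2 - x - 12)) dx + ∫(5*exp(-u)) du.
Step 3. Evaluate the standard form: now ∫((11 - 8*x)/(x**2 - x - 12)) dx - 5*exp(-u).
Step 4. Substitute back u = sin(x): now ∫((11 - 8*x)/(x**2 - x - 12)) dx - 5*exp(-sin(x)).
Step 5. Decompose ∫((11 - 8*x)/(x**2 - x - 12)) dx by partial fractions, (11 - 8*x)/(x**2 - x - 12) = -5/(x + 3) - 3/(x - 4): now ∫(-3/(x - 4)) dx + ∫(-5/(x + 3)) dx - 5*exp(-sin(x)).
Step 6. Evaluate the standard form [assuming x > 4]: now -3*log(x - 4) + ∫(-5/(x + 3)) dx - 5*exp(-sin(x)).
Step 7. Evaluate the standard form [assuming x > -3]: now -3*log(x - 4) - 5*log(x + 3) - 5*exp(-sin(x)).
Answer: -3*log(x - 4) - 5*log(x + 3) - 5*exp(-sin(x)).


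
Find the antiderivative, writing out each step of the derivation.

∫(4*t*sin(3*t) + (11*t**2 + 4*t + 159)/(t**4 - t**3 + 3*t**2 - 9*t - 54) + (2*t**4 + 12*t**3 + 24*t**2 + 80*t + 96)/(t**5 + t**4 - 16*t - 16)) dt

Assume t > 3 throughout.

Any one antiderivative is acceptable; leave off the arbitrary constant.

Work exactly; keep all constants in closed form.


Step 1. Rewrite: now ∫(4*t*sin(3*t)) dt + ∫((11*t**2 + 4*t + 159)/(t**4 - t**3 + 3*t**2 - 9*t - 54)) dt + ∫((2*t**4 + 12*t**3 + 24*t**2 + 80*t + 96)/(t**5 + t**4 - 16*t - 16)) dt.
Step 2. Decompose ∫((2*t**4 + 12*t**3 + 24*t**2 + 80*t + 96)/(t**5 + t**4 - 16*t - 16)) dt by partial fractions, (2*t**4 + 12*t**3 + 24*t**2 + 80*t + 96)/(t**5 + t**4 - 16*t - 16) = -4/(t**2 + 4) - 1/(t + 2) - 2/(t + 1) + 5/(t - 2): now ∫(4*t*sin(3*t)) dt + ∫((11*t**2 + 4*t + 159)/(t**4 - t**3 + 3*t**2 - 9*t - 54)) dt + ∫(5/(t - 2)) dt + ∫(-2/(t + 1)) dt + ∫(-1/(t + 2)) dt + ∫(-4/(t**2 + 4)) dt.
Step 3. Evaluate the standard form [assuming t > -2]: now -log(t + 2) + ∫(4*t*sin(3*t)) dt + ∫((11*t**2 + 4*t + 159)/(t**4 - t**3 + 3*t**2 - 9*t - 54)) dt + ∫(5/(t - 2)) dt + ∫(-2/(t + 1)) dt + ∫(-4/(t**2 + 4)) dt.
Step 4. Evaluate the standard form [assuming t > 2]: now 5*log(t - 2) - log(t + 2) + ∫(4*t*sin(3*t)) dt + ∫((11*t**2 + 4*t + 159)/(t**4 - t**3 + 3*t**2 - 9*t - 54)) dt + ∫(-2/(t + 1)) dt + ∫(-4/(t**2 + 4)) dt.
Step 5. Evaluate the standard form [assuming t > -1]: now 5*log(t - 2) - 2*log(t + 1) - log(t + 2) + ∫(4*t*sin(3*t)) dt + ∫((11*t**2 + 4*t + 159)/(t**4 - t**3 + 3*t**2 - 9*t - 54)) dt + ∫(-4/(t**2 + 4)) dt.
Step 6. Evaluate the standard form: now 5*log(t - 2) - 2*log(t + 1) - log(t + 2) - 2*atan(t/2) + ∫(4*t*sin(3*t)) dt + ∫((11*t**2 + 4*t + 159)/(t**4 - t**3 + 3*t**2 - 9*t - 54)) dt.
Step 7. Integrate ∫(4*t*sin(3*t)) dt by parts with u = t, dv = (4*sin(3*t)) dt, so v = -4*cos(3*t)/3: now -4*t*cos(3*t)/3 + 5*log(t - 2) - 2*log(t + 1) - log(t + 2) - 2*atan(t/2) + ∫((11*t**2 + 4*t + 159)/(t**4 - t**3 + 3*t**2 - 9*t - 54)) dt + ∫(4*cos(3*t)/3) dt.
Step 8. Evaluate the standard form: now -4*t*cos(3*t)/3 + 5*log(t - 2) - 2*log(t + 1) - log(t + 2) + 4*sin(3*t)/9 - 2*atan(t/2) + ∫((11*t**2 + 4*t + 159)/(t**4 - t**3 + 3*t**2 - 9*t - 54)) dt.
Step 9. Decompose ∫((11*t**2 + 4*t + 159)/(t**4 - t**3 + 3*t**2 - 9*t - 54)) dt by partial fractions, (11*t**2 + 4*t + 159)/(t**4 - t**3 + 3*t**2 - 9*t - 54) = -4/(t**2 + 9) - 3/(t + 2) + 3/(t - 3): now -4*t*cos(3*t)/3 + 5*log(t - 2) - 2*log(t + 1) - log(t + 2) + 4*sin(3*t)/9 - 2*atan(t/2) + ∫(3/(t - 3)) dt + ∫(-3/(t + 2)) dt + ∫(-4/(t**2 + 9)) dt.
Step 10. Evaluate the standard form [assuming t > 3]: now -4*t*cos(3*t)/3 + 3*log(t - 3) + 5*log(t - 2) - 2*log(t + 1) - log(t + 2) + 4*sin(3*t)/9 - 2*atan(t/2) + ∫(-3/(t + 2)) dt + ∫(-4/(t**2 + 9)) dt.
Step 11. Evaluate the standard form [assuming t > -2]: now -4*t*cos(3*t)/3 + 3*log(t - 3) + 5*log(t - 2) - 2*log(t + 1) - 4*log(t + 2) + 4*sin(3*t)/9 - 2*atan(t/2) + ∫(-4/(t**2 + 9)) dt.
Step 12. Evaluate the standard form: now -4*t*cos(3*t)/3 + 3*log(t - 3) + 5*log(t - 2) - 2*log(t + 1) - 4*log(t + 2) + 4*sin(3*t)/9 - 4*atan(t/3)/3 - 2*atan(t/2).
Answer: -4*t*cos(3*t)/3 + 3*log(t - 3) + 5*log(t - 2) - 2*log(t + 1) - 4*log(t + 2) + 4*sin(3*t)/9 - 4*atan(t/3)/3 - 2*atan(t/2).


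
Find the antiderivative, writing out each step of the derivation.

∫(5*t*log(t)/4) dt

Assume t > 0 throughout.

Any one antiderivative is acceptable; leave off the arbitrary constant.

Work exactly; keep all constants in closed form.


Step 1. Integrate ∫(5*t*log(t)/4) dt by parts with u = log(t), dv = (5*t/4) dt, so v = 5*t**2/8 [assuming t > 0]: now 5*t**2*log(t)/8 + ∫(-5*t/8) dt.
Step 2. Evaluate the standard form: now 5*t**2*log(t)/8 - 5*t**2/16.
Answer: 5*t**2*log(t)/8 - 5*t**2/16.


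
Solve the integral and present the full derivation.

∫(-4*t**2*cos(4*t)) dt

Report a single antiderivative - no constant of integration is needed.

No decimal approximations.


Step 1. Integrate ∫(-4*t**2*cos(4*t)) dt by parts with u = t**2, dv = (-4*cos(4*t)) dt, so v = -sin(4*t): now -t**2*sin(4*t) + ∫(2*t*sin(4*t)) dt.
Step 2. Integrate ∫(2*t*sin(4*t)) dt by parts with u = t, dv = (2*sin(4*t)) dt, so v = -cos(4*t)/2: now -t**2*sin(4*t) - t*cos(4*t)/2 + ∫(cos(4*t)/2) dt.
Step 3. Evaluate the standard form: now -t**2*sin(4*t) - t*cos(4*t)/2 + sin(4*t)/8.
Answer: -t**2*sin(4*t) - t*cos(4*t)/2 + sin(4*t)/8.


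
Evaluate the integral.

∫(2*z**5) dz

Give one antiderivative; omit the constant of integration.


Answer: z**6/3.


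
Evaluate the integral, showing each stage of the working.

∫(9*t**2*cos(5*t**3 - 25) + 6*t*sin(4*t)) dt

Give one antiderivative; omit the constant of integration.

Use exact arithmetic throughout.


Step 1. Rewrite: now ∫(6*t*sin(4*t)) dt + ∫(9*t**2*cos(5*t**3 - 25)) dt.
Step 2. Substitute u = t**3 - 5, turning ∫(9*t**2*cos(5*t**3 - 25)) dt into ∫(3*cos(5*u)) du: now ∫(6*t*sin(4*t)) dt + ∫(3*cos(5*u)) du.
Step 3. Evaluate the standard form: now 3*sin(5*u)/5 + ∫(6*t*sin(4*t)) dt.
Step 4. Substitute back u = t**3 - 5: now 3*sin(5*t**3 - 25)/5 + ∫(6*t*sin(4*t)) dt.
Step 5. Integrate ∫(6*t*sin(4*t)) dt by parts with u = t, dv = (6*sin(4*t)) dt, so v = -3*cos(4*t)/2: now -3*t*cos(4*t)/2 + 3*sin(5*t**3 - 25)/5 + ∫(3*cos(4*t)/2) dt.
Step 6. Evaluate the standard form: now -3*t*cos(4*t)/2 + 3*sin(4*t)/8 + 3*sin(5*t**3 - 25)/5.
Answer: -3*t*cos(4*t)/2 + 3*sin(4*t)/8 + 3*sin(5*t**3 - 25)/5.


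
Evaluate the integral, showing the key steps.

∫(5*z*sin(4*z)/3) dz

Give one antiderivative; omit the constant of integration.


Step 1. Integrate ∫(5*z*sin(4*z)/3) dz by parts with u = z, dv = (5*sin(4*z)/3) dz, so v = -5*cos(4*z)/12: now -5*z*cos(4*z)/12 + ∫(5*cos(4*z)/12) dz.
Step 2. Evaluate the standard form: now -5*z*cos(4*z)/12 + 5*sin(4*z)/48.
Answer: -5*z*cos(4*z)/12 + 5*sin(4*z)/48.


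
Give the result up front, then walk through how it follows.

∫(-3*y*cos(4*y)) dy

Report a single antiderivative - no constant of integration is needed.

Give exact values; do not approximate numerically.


The answer is -3*y*sin(4*y)/4 - 3*cos(4*y)/16.
Step 1. Integrate ∫(-3*y*cos(4*y)) dy by parts with u = y, dv = (-3*cos(4*y)) dy, so v = -3*sin(4*y)/4: now -3*y*sin(4*y)/4 + ∫(3*sin(4*y)/4) dy.
Step 2. Evaluate the standard form: now -3*y*sin(4*y)/4 - 3*cos(4*y)/16.
Answer: -3*y*sin(4*y)/4 - 3*cos(4*y)/16.


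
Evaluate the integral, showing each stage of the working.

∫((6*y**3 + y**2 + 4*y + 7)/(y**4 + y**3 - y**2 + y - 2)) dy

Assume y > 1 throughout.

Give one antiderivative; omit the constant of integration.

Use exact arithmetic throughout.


Step 1. Decompose ∫((6*y**3 + y**2 + 4*y + 7)/(y**4 + y**3 - y**2 + y - 2)) dy by partial fractions, (6*y**3 + y**2 + 4*y + 7)/(y**4 + y**3 - y**2 + y - 2) = -2/(y**2 + 1) + 3/(y + 2) + 3/(y - 1): now ∫(3/(y - 1)) dy + ∫(3/(y + 2)) dy + ∫(-2/(y**2 + 1)) dy.
Step 2. Evaluate the standard form [assuming y > -2]: now 3*log(y + 2) + ∫(3/(y - 1)) dy + ∫(-2/(y**2 + 1)) dy.
Step 3. Evaluate the standard form [assuming y > 1]: now 3*log(y - 1) + 3*log(y + 2) + ∫(-2/(y**2 + 1)) dy.
Step 4. Evaluate the standard form: now 3*log(y - 1) + 3*log(y + 2) - 2*atan(y).
Answer: 3*log(y - 1) + 3*log(y + 2) - 2*atan(y).


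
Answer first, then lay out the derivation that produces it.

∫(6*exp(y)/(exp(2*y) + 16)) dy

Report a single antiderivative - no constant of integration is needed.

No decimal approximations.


The answer is 3*atan(exp(y)/4)/2.
Step 1. Substitute u = exp(y), turning ∫(6*exp(y)/(exp(2*y) + 16)) dy into ∫(6/(u**2 + 16)) du: now ∫(6/(u**2 + 16)) du.
Step 2. Evaluate the standard form: now 3*atan(u/4)/2.
Step 3. Substitute back u = exp(y): now 3*atan(exp(y)/4)/2.
Answer: 3*atan(exp(y)/4)/2.


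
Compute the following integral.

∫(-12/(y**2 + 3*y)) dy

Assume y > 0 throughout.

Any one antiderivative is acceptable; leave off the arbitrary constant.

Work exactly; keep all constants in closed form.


Answer: -4*log(y) + 4*log(y + 3).


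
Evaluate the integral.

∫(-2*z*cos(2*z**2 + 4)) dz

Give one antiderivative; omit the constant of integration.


Answer: -sin(2*z**2 + 4)/2.


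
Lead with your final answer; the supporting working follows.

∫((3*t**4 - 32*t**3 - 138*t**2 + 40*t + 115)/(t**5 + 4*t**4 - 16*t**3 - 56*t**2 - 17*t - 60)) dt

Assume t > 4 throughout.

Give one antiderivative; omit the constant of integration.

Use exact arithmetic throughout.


The answer is -3*log(t - 4) + log(t + 3) + 5*log(t + 5) - 4*atan(t).
Step 1. Decompose ∫((3*t**4 - 32*t**3 - 138*t**2 + 40*t + 115)/(t**5 + 4*t**4 - 16*t**3 - 56*t**2 - 17*t - 60)) dt by partial fractions, (3*t**4 - 32*t**3 - 138*t**2 + 40*t + 115)/(t**5 + 4*t**4 - 16*t**3 - 56*t**2 - 17*t - 60) = -4/(t**2 + 1) + 5/(t + 5) + 1/(t + 3) - 3/(t - 4): now ∫(-3/(t - 4)) dt + ∫(1/(t + 3)) dt + ∫(5/(t + 5)) dt + ∫(-4/(t**2 + 1)) dt.
Step 2. Evaluate the standard form [assuming t > -3]: now log(t + 3) + ∫(-3/(t - 4)) dt + ∫(5/(t + 5)) dt + ∫(-4/(t**2 + 1)) dt.
Step 3. Evaluate the standard form [assuming t > -5]: now log(t + 3) + 5*log(t + 5) + ∫(-3/(t - 4)) dt + ∫(-4/(t**2 + 1)) dt.
Step 4. Evaluate the standard form [assuming t > 4]: now -3*log(t - 4) + log(t + 3) + 5*log(t + 5) + ∫(-4/(t**2 + 1)) dt.
Step 5. Evaluate the standard form: now -3*log(t - 4) + log(t + 3) + 5*log(t + 5) - 4*atan(t).
Answer: -3*log(t - 4) + log(t + 3) + 5*log(t + 5) - 4*atan(t).


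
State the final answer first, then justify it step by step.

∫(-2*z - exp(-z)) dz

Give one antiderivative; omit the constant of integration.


The answer is -z**2 + exp(-z).
Step 1. Rewrite: now ∫(-2*z) dz + ∫(-exp(-z)) dz.
Step 2. Evaluate the standard form: now ∫(-2*z) dz + exp(-z).
Step 3. Evaluate the standard form: now -z**2 + exp(-z).
Answer: -z**2 + exp(-z).


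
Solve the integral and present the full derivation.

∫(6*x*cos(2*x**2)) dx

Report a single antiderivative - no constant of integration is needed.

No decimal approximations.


Step 1. Substitute u = x**2, turning ∫(6*x*cos(2*x**2)) dx into ∫(3*cos(2*u)) du: now ∫(3*cos(2*u)) du.
Step 2. Evaluate the standard form: now 3*sin(2*u)/2.
Step 3. Substitute back u = x**2: now 3*sin(2*x**2)/2.
Answer: 3*sin(2*x**2)/2.


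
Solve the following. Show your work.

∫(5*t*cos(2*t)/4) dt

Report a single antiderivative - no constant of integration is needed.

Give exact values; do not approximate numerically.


Step 1. Integrate ∫(5*t*cos(2*t)/4) dt by parts with u = t, dv = (5*cos(2*t)/4) dt, so v = 5*sin(2*t)/8: now 5*t*sin(2*t)/8 + ∫(-5*sin(2*t)/8) dt.
Step 2. Evaluate the standard form: now 5*t*sin(2*t)/8 + 5*cos(2*t)/16.
Answer: 5*t*sin(2*t)/8 + 5*cos(2*t)/16.


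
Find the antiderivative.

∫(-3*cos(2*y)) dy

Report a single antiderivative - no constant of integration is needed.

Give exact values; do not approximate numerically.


Answer: -3*sin(2*y)/2.


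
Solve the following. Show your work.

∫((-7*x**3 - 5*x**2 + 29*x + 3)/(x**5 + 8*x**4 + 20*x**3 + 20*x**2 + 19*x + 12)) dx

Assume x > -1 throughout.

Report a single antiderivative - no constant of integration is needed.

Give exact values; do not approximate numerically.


Step 1. Decompose ∫((-7*x**3 - 5*x**2 + 29*x + 3)/(x**5 + 8*x**4 + 20*x**3 + 20*x**2 + 19*x + 12)) dx by partial fractions, (-7*x**3 - 5*x**2 + 29*x + 3)/(x**5 + 8*x**4 + 20*x**3 + 20*x**2 + 19*x + 12) = 2/(x**2 + 1) + 5/(x + 4) - 3/(x + 3) - 2/(x + 1): now ∫(-2/(x + 1)) dx + ∫(-3/(x + 3)) dx + ∫(5/(x + 4)) dx + ∫(2/(x**2 + 1)) dx.
Step 2. Evaluate the standard form [assuming x > -3]: now -3*log(x + 3) + ∫(-2/(x + 1)) dx + ∫(5/(x + 4)) dx + ∫(2/(x**2 + 1)) dx.
Step 3. Evaluate the standard form [assuming x > -4]: now -3*log(x + 3) + 5*log(x + 4) + ∫(-2/(x + 1)) dx + ∫(2/(x**2 + 1)) dx.
Step 4. Evaluate the standard form [assuming x > -1]: now -2*log(x + 1) - 3*log(x + 3) + 5*log(x + 4) + ∫(2/(x**2 + 1)) dx.
Step 5. Evaluate the standard form: now -2*log(x + 1) - 3*log(x + 3) + 5*log(x + 4) + 2*atan(x).
Answer: -2*log(x + 1) - 3*log(x + 3) + 5*log(x + 4) + 2*atan(x).
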